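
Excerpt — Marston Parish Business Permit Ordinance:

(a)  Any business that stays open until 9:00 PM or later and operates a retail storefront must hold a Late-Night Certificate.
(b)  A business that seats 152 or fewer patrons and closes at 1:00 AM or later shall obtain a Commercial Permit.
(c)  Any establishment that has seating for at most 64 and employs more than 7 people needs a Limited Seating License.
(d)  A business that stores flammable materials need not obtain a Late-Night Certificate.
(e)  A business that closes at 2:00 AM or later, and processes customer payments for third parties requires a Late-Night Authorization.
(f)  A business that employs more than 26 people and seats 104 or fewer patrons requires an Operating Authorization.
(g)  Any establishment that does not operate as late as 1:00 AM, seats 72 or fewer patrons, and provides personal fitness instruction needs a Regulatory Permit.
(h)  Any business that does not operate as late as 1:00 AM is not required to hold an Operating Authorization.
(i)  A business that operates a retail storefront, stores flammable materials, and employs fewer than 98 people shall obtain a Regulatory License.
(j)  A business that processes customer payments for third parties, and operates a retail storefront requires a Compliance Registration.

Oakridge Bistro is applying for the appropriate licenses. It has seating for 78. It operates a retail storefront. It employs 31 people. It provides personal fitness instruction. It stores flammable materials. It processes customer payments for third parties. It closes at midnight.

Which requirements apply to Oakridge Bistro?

(a) closes midnight, after 9:00 PM; operates a retail storefront → Late-Night Certificate required.
(b) seating 78 ≤ 152; closes midnight, at/before 1:00 AM → Commercial Permit not required.
(c) seating 78 > 64; employees 31 > 7 → Limited Seating License not required.
(d) stores flammable materials → exempt from Late-Night Certificate.
(e) closes midnight, at/before 2:00 AM; processes customer payments for third parties → Late-Night Authorization not required.
(f) employees 31 > 26; seating 78 ≤ 104 → Operating Authorization required.
(g) closes midnight, at/before 1:00 AM; seating 78 > 72; provides personal fitness instruction → Regulatory Permit not required.
(h) closes midnight, at/before 1:00 AM → exempt from Operating Authorization.
(i) operates a retail storefront; stores flammable materials; employees 31 < 98 → Regulatory License required.
(j) processes customer payments for third parties; operates a retail storefront → Compliance Registration required.

Compliance Registration, Regulatory License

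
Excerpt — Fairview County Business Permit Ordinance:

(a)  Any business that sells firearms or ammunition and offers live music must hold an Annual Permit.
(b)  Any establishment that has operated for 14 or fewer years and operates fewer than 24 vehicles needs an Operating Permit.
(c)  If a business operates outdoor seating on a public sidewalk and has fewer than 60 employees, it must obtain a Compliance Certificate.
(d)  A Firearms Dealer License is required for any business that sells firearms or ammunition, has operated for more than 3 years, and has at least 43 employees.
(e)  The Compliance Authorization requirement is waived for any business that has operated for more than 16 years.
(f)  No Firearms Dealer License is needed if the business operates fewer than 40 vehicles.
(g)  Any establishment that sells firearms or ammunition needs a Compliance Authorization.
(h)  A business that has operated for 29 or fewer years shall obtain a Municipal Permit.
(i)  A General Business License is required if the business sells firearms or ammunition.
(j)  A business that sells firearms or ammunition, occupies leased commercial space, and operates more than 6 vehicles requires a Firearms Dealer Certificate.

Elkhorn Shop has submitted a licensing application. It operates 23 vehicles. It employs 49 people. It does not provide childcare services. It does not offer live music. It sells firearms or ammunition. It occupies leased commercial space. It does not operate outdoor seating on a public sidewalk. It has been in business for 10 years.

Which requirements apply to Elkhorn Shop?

Compliance Authorization, Firearms Dealer Certificate, General Business License, Municipal Permit, Operating Permit

(a) sells firearms or ammunition; does not offer live music → Annual Permit not required.
(b) years in business 10 ≤ 14; vehicles 23 < 24 → Operating Permit required.
(c) does not operate outdoor seating on a public sidewalk; employees 49 < 60 → Compliance Certificate not required.
(d) sells firearms or ammunition; years in business 10 > 3; employees 49 ≥ 43 → Firearms Dealer License required.
(e) years in business 10 ≤ 16 → Compliance Authorization exemption does not apply.
(f) vehicles 23 < 40 → exempt from Firearms Dealer License.
(g) sells firearms or ammunition → Compliance Authorization required.
(h) years in business 10 ≤ 29 → Municipal Permit required.
(i) sells firearms or ammunition → General Business License required.
(j) sells firearms or ammunition; occupies leased commercial space; vehicles 23 > 6 → Firearms Dealer Certificate required.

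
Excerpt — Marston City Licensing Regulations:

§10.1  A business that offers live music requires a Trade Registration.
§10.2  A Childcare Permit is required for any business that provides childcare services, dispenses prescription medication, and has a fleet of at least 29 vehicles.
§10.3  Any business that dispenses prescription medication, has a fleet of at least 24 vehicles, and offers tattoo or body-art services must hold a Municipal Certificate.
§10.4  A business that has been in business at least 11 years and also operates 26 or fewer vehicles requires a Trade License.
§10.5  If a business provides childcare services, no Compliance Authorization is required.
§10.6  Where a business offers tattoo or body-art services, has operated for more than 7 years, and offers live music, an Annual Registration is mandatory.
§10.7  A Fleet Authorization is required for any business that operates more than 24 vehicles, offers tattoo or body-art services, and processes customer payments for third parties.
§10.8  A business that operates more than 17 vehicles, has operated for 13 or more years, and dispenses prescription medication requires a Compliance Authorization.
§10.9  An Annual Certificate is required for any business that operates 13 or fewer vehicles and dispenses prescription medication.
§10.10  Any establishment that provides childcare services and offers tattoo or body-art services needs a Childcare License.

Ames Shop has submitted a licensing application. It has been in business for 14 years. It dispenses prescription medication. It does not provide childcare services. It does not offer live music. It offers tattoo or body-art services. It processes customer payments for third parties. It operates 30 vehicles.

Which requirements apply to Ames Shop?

Compliance Authorization, Fleet Authorization, Municipal Certificate

§10.1 does not offer live music → Trade Registration not required.
§10.2 does not provide childcare services; dispenses prescription medication; vehicles 30 ≥ 29 → Childcare Permit not required.
§10.3 dispenses prescription medication; vehicles 30 ≥ 24; offers tattoo or body-art services → Municipal Certificate required.
§10.4 years in business 14 ≥ 11; vehicles 30 > 26 → Trade License not required.
§10.5 does not provide childcare services → Compliance Authorization exemption does not apply.
§10.6 offers tattoo or body-art services; years in business 14 > 7; does not offer live music → Annual Registration not required.
§10.7 vehicles 30 > 24; offers tattoo or body-art services; processes customer payments for third parties → Fleet Authorization required.
§10.8 vehicles 30 > 17; years in business 14 ≥ 13; dispenses prescription medication → Compliance Authorization required.
§10.9 vehicles 30 > 13; dispenses prescription medication → Annual Certificate not required.
§10.10 does not provide childcare services; offers tattoo or body-art services → Childcare License not required.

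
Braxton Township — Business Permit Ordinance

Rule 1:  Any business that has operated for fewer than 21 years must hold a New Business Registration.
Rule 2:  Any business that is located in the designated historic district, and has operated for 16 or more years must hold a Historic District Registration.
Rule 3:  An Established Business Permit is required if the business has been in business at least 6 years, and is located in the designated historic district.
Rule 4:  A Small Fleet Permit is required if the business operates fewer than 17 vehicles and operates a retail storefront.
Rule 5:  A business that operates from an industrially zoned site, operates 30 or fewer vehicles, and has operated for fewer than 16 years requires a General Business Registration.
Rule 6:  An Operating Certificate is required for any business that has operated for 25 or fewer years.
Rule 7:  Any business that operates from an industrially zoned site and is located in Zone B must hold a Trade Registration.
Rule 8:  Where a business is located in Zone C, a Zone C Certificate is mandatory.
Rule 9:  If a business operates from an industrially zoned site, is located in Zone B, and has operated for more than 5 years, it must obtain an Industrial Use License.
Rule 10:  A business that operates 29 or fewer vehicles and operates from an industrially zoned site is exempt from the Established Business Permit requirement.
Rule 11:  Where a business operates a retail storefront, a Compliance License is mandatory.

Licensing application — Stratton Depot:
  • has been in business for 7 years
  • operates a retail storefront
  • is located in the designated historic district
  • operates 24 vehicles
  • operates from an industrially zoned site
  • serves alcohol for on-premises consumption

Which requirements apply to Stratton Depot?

Compliance License, General Business Registration, New Business Registration, Operating Certificate

Rule 1: years in business 7 < 21 → New Business Registration required.
Rule 2: is located in the designated historic district; years in business 7 < 16 → Historic District Registration not required.
Rule 3: years in business 7 ≥ 6; is located in the designated historic district → Established Business Permit required.
Rule 4: vehicles 24 ≥ 17; operates a retail storefront → Small Fleet Permit not required.
Rule 5: operates from an industrially zoned site; vehicles 24 ≤ 30; years in business 7 < 16 → General Business Registration required.
Rule 6: years in business 7 ≤ 25 → Operating Certificate required.
Rule 7: operates from an industrially zoned site; is located in the designated historic district (not: is located in Zone B) → Trade Registration not required.
Rule 8: is located in the designated historic district (not: is located in Zone C) → Zone C Certificate not required.
Rule 9: operates from an industrially zoned site; is located in the designated historic district (not: is located in Zone B); years in business 7 > 5 → Industrial Use License not required.
Rule 10: vehicles 24 ≤ 29; operates from an industrially zoned site → exempt from Established Business Permit.
Rule 11: operates a retail storefront → Compliance License required.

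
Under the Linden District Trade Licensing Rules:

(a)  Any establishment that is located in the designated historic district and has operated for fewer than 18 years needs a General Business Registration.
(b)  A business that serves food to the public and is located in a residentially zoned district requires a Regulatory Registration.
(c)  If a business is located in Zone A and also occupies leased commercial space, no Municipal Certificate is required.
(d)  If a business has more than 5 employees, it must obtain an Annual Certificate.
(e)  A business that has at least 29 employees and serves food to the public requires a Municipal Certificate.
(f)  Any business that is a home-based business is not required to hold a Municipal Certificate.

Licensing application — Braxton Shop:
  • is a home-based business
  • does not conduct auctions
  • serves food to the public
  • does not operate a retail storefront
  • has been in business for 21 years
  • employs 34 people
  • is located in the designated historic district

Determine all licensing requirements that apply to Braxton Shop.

(a) is located in the designated historic district; years in business 21 ≥ 18 → General Business Registration not required.
(b) serves food to the public; is located in the designated historic district (not: is located in a residentially zoned district) → Regulatory Registration not required.
(c) is located in the designated historic district (not: is located in Zone A); is a home-based business (not: occupies leased commercial space) → Municipal Certificate exemption does not apply.
(d) employees 34 > 5 → Annual Certificate required.
(e) employees 34 ≥ 29; serves food to the public → Municipal Certificate required.
(f) is a home-based business → exempt from Municipal Certificate.

Annual Certificate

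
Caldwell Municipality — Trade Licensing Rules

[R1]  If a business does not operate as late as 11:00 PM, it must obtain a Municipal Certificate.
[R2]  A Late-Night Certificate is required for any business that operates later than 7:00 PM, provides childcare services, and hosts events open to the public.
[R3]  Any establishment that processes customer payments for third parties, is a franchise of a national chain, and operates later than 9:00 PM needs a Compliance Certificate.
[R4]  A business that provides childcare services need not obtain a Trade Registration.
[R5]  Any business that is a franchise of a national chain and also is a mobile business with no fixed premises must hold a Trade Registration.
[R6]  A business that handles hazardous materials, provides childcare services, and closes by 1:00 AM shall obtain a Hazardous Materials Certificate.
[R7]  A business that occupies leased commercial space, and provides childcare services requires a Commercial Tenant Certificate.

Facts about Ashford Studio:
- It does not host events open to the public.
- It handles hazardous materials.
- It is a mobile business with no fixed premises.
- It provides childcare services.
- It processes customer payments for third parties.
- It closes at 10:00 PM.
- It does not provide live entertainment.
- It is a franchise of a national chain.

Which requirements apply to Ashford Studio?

[R1] closes 10:00 PM, at/before 11:00 PM → Municipal Certificate required.
[R2] closes 10:00 PM, after 7:00 PM; provides childcare services; does not host events open to the public → Late-Night Certificate not required.
[R3] processes customer payments for third parties; is a franchise of a national chain; closes 10:00 PM, after 9:00 PM → Compliance Certificate required.
[R4] provides childcare services → exempt from Trade Registration.
[R5] is a franchise of a national chain; is a mobile business with no fixed premises → Trade Registration required.
[R6] handles hazardous materials; provides childcare services; closes 10:00 PM, at/before 1:00 AM → Hazardous Materials Certificate required.
[R7] is a mobile business with no fixed premises (not: occupies leased commercial space); provides childcare services → Commercial Tenant Certificate not required.

Compliance Certificate, Hazardous Materials Certificate, Municipal Certificate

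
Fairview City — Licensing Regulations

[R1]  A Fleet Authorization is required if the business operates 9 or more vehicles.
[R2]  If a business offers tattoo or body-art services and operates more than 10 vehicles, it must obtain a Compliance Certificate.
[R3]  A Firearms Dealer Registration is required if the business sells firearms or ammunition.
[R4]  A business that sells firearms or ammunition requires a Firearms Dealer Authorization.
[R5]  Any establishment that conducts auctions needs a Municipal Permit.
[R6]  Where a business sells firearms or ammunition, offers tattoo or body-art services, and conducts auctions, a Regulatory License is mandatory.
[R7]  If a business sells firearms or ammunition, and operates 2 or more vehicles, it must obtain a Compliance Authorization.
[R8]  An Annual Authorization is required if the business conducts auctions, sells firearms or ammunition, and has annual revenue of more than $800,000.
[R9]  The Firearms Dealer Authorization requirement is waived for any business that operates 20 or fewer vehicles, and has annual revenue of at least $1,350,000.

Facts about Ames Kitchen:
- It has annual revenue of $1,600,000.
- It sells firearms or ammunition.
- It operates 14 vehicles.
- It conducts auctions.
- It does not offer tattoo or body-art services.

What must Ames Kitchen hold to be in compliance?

Annual Authorization, Compliance Authorization, Firearms Dealer Registration, Fleet Authorization, Municipal Permit

[R1] vehicles 14 ≥ 9 → Fleet Authorization required.
[R2] does not offer tattoo or body-art services; vehicles 14 > 10 → Compliance Certificate not required.
[R3] sells firearms or ammunition → Firearms Dealer Registration required.
[R4] sells firearms or ammunition → Firearms Dealer Authorization required.
[R5] conducts auctions → Municipal Permit required.
[R6] sells firearms or ammunition; does not offer tattoo or body-art services; conducts auctions → Regulatory License not required.
[R7] sells firearms or ammunition; vehicles 14 ≥ 2 → Compliance Authorization required.
[R8] conducts auctions; sells firearms or ammunition; revenue $1,600,000 > $800,000 → Annual Authorization required.
[R9] vehicles 14 ≤ 20; revenue $1,600,000 ≥ $1,350,000 → exempt from Firearms Dealer Authorization.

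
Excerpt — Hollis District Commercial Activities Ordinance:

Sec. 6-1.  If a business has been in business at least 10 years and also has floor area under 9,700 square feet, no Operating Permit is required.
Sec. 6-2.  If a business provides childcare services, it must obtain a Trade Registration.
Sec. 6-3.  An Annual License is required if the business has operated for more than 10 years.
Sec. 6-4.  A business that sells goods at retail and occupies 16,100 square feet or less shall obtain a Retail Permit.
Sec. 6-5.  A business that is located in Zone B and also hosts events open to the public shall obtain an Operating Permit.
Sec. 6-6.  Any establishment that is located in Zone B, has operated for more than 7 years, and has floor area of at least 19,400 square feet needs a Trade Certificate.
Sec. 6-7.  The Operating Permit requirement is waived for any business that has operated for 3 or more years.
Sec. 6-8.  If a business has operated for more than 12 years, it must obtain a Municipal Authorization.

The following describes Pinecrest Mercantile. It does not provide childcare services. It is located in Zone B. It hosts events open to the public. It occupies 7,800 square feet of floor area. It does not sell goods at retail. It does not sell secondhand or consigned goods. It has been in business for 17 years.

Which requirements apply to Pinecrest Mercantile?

Sec. 6-1. years in business 17 ≥ 10; floor area 7,800 square feet < 9,700 square feet → exempt from Operating Permit.
Sec. 6-2. does not provide childcare services → Trade Registration not required.
Sec. 6-3. years in business 17 > 10 → Annual License required.
Sec. 6-4. does not sell goods at retail; floor area 7,800 square feet ≤ 16,100 square feet → Retail Permit not required.
Sec. 6-5. is located in Zone B; hosts events open to the public → Operating Permit required.
Sec. 6-6. is located in Zone B; years in business 17 > 7; floor area 7,800 square feet < 19,400 square feet → Trade Certificate not required.
Sec. 6-7. years in business 17 ≥ 3 → exempt from Operating Permit.
Sec. 6-8. years in business 17 > 12 → Municipal Authorization required.

Annual License, Municipal Authorization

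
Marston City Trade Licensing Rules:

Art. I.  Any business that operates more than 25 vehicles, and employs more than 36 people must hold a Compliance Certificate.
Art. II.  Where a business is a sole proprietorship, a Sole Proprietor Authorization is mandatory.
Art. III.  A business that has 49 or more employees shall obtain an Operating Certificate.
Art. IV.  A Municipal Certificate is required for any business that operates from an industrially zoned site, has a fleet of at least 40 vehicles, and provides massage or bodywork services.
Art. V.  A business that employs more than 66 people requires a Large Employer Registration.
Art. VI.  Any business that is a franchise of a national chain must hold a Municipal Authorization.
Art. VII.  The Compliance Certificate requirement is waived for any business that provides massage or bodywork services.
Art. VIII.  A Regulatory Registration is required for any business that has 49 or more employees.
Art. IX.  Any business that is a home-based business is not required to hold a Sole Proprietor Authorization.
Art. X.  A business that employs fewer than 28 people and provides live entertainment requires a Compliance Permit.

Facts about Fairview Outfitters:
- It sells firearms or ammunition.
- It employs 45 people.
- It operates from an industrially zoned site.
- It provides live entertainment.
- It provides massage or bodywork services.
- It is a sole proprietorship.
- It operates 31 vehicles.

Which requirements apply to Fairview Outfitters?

Art. I. vehicles 31 > 25; employees 45 > 36 → Compliance Certificate required.
Art. II. is a sole proprietorship → Sole Proprietor Authorization required.
Art. III. employees 45 < 49 → Operating Certificate not required.
Art. IV. operates from an industrially zoned site; vehicles 31 < 40; provides massage or bodywork services → Municipal Certificate not required.
Art. V. employees 45 ≤ 66 → Large Employer Registration not required.
Art. VI. is a sole proprietorship (not: is a franchise of a national chain) → Municipal Authorization not required.
Art. VII. provides massage or bodywork services → exempt from Compliance Certificate.
Art. VIII. employees 45 < 49 → Regulatory Registration not required.
Art. IX. operates from an industrially zoned site (not: is a home-based business) → Sole Proprietor Authorization exemption does not apply.
Art. X. employees 45 ≥ 28; provides live entertainment → Compliance Permit not required.

Sole Proprietor Authorization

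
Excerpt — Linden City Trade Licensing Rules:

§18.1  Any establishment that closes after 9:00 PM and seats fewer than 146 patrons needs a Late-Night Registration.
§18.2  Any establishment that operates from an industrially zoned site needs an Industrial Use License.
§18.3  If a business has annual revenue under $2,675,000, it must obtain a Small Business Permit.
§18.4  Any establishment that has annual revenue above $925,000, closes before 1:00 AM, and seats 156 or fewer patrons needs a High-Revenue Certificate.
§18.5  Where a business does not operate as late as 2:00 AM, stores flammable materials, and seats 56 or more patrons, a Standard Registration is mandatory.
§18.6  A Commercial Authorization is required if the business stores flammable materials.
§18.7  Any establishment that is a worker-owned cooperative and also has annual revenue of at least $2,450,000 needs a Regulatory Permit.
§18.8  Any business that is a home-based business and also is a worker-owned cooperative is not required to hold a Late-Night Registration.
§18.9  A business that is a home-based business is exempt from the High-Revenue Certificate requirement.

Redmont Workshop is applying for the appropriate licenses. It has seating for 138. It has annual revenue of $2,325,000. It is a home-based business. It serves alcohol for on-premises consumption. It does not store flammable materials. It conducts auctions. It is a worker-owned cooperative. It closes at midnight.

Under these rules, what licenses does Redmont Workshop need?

§18.1 closes midnight, after 9:00 PM; seating 138 < 146 → Late-Night Registration required.
§18.2 is a home-based business (not: operates from an industrially zoned site) → Industrial Use License not required.
§18.3 revenue $2,325,000 < $2,675,000 → Small Business Permit required.
§18.4 revenue $2,325,000 > $925,000; closes midnight, at/before 1:00 AM; seating 138 ≤ 156 → High-Revenue Certificate required.
§18.5 closes midnight, at/before 2:00 AM; does not store flammable materials; seating 138 ≥ 56 → Standard Registration not required.
§18.6 does not store flammable materials → Commercial Authorization not required.
§18.7 is a worker-owned cooperative; revenue $2,325,000 < $2,450,000 → Regulatory Permit not required.
§18.8 is a home-based business; is a worker-owned cooperative → exempt from Late-Night Registration.
§18.9 is a home-based business → exempt from High-Revenue Certificate.

Small Business Permit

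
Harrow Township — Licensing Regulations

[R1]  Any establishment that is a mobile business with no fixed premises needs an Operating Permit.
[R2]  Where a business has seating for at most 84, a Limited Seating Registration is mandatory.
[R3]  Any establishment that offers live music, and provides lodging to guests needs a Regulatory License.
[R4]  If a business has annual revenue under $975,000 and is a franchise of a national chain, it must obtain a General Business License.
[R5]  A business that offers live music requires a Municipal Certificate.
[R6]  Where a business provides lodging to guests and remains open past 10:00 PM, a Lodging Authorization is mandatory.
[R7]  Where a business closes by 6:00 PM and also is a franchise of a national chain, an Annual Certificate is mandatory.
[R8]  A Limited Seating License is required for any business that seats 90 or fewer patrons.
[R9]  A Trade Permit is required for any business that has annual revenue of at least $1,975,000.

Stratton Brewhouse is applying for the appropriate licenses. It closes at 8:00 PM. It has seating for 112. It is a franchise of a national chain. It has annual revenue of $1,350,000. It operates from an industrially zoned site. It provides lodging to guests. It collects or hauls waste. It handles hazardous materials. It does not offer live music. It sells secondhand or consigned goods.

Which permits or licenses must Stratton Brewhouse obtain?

None

[R1] operates from an industrially zoned site (not: is a mobile business with no fixed premises) → Operating Permit not required.
[R2] seating 112 > 84 → Limited Seating Registration not required.
[R3] does not offer live music; provides lodging to guests → Regulatory License not required.
[R4] revenue $1,350,000 ≥ $975,000; is a franchise of a national chain → General Business License not required.
[R5] does not offer live music → Municipal Certificate not required.
[R6] provides lodging to guests; closes 8:00 PM, at/before 10:00 PM → Lodging Authorization not required.
[R7] closes 8:00 PM, after 6:00 PM; is a franchise of a national chain → Annual Certificate not required.
[R8] seating 112 > 90 → Limited Seating License not required.
[R9] revenue $1,350,000 < $1,975,000 → Trade Permit not required.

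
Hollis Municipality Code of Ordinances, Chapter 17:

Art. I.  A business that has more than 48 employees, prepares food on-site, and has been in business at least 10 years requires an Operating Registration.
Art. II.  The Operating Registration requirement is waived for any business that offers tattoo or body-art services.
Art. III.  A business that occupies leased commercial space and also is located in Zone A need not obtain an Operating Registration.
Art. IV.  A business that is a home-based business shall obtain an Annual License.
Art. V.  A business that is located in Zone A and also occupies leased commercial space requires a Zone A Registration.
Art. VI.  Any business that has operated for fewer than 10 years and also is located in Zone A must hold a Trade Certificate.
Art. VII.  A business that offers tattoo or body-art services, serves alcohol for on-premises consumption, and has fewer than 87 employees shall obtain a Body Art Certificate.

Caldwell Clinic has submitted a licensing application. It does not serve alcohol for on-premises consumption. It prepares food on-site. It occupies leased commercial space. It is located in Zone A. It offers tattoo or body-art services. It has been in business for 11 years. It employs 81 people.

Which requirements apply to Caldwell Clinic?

Art. I. employees 81 > 48; prepares food on-site; years in business 11 ≥ 10 → Operating Registration required.
Art. II. offers tattoo or body-art services → exempt from Operating Registration.
Art. III. occupies leased commercial space; is located in Zone A → exempt from Operating Registration.
Art. IV. occupies leased commercial space (not: is a home-based business) → Annual License not required.
Art. V. is located in Zone A; occupies leased commercial space → Zone A Registration required.
Art. VI. years in business 11 ≥ 10; is located in Zone A → Trade Certificate not required.
Art. VII. offers tattoo or body-art services; does not serve alcohol for on-premises consumption; employees 81 < 87 → Body Art Certificate not required.

Zone A Registration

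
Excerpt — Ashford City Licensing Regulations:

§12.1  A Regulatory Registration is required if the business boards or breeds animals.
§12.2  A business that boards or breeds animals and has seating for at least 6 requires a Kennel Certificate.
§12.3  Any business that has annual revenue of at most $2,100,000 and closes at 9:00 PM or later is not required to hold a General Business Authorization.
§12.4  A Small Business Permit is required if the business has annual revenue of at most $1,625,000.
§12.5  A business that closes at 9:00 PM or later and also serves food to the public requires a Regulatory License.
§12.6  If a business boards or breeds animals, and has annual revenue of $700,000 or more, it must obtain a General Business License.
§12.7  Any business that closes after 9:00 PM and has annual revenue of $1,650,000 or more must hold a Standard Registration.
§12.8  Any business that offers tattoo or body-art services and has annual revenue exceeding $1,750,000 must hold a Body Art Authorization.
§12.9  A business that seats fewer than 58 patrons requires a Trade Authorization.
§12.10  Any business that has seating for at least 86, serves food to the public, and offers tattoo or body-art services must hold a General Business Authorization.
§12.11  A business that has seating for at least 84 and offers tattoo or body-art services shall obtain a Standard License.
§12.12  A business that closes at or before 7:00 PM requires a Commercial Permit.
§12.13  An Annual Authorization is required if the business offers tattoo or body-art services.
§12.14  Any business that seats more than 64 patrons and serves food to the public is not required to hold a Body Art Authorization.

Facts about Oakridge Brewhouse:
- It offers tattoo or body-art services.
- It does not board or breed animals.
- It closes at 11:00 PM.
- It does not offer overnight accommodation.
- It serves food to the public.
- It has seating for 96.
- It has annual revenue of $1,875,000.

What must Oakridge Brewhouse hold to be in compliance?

§12.1 does not board or breed animals → Regulatory Registration not required.
§12.2 does not board or breed animals; seating 96 ≥ 6 → Kennel Certificate not required.
§12.3 revenue $1,875,000 ≤ $2,100,000; closes 11:00 PM, after 9:00 PM → exempt from General Business Authorization.
§12.4 revenue $1,875,000 > $1,625,000 → Small Business Permit not required.
§12.5 closes 11:00 PM, after 9:00 PM; serves food to the public → Regulatory License required.
§12.6 does not board or breed animals; revenue $1,875,000 ≥ $700,000 → General Business License not required.
§12.7 closes 11:00 PM, after 9:00 PM; revenue $1,875,000 ≥ $1,650,000 → Standard Registration required.
§12.8 offers tattoo or body-art services; revenue $1,875,000 > $1,750,000 → Body Art Authorization required.
§12.9 seating 96 ≥ 58 → Trade Authorization not required.
§12.10 seating 96 ≥ 86; serves food to the public; offers tattoo or body-art services → General Business Authorization required.
§12.11 seating 96 ≥ 84; offers tattoo or body-art services → Standard License required.
§12.12 closes 11:00 PM, after 7:00 PM → Commercial Permit not required.
§12.13 offers tattoo or body-art services → Annual Authorization required.
§12.14 seating 96 > 64; serves food to the public → exempt from Body Art Authorization.

Annual Authorization, Regulatory License, Standard License, Standard Registration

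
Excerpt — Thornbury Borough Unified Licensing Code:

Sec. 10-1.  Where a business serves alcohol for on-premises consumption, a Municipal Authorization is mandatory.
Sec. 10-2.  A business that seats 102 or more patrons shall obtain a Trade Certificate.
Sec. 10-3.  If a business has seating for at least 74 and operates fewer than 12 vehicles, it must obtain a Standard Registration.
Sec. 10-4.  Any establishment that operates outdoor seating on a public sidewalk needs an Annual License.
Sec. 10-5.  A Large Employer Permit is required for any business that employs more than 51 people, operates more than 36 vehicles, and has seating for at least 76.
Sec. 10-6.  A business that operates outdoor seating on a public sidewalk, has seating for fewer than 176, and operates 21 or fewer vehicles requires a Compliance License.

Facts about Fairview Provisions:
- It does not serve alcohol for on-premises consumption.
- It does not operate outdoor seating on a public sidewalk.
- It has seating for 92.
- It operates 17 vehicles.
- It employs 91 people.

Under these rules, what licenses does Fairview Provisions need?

Sec. 10-1. does not serve alcohol for on-premises consumption → Municipal Authorization not required.
Sec. 10-2. seating 92 < 102 → Trade Certificate not required.
Sec. 10-3. seating 92 ≥ 74; vehicles 17 ≥ 12 → Standard Registration not required.
Sec. 10-4. does not operate outdoor seating on a public sidewalk → Annual License not required.
Sec. 10-5. employees 91 > 51; vehicles 17 ≤ 36; seating 92 ≥ 76 → Large Employer Permit not required.
Sec. 10-6. does not operate outdoor seating on a public sidewalk; seating 92 < 176; vehicles 17 ≤ 21 → Compliance License not required.

None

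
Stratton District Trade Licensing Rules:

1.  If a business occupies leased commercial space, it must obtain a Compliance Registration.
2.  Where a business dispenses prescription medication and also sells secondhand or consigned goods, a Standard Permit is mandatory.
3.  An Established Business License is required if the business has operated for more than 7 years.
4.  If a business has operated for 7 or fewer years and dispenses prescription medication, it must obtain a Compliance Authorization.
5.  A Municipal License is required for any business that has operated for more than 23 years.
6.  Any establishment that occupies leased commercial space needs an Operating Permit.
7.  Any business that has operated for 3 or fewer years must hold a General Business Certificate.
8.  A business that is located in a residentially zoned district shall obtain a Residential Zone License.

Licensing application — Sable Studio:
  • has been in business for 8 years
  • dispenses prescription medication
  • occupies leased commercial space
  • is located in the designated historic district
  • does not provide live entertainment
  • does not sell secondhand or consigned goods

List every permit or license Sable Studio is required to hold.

1. occupies leased commercial space → Compliance Registration required.
2. dispenses prescription medication; does not sell secondhand or consigned goods → Standard Permit not required.
3. years in business 8 > 7 → Established Business License required.
4. years in business 8 > 7; dispenses prescription medication → Compliance Authorization not required.
5. years in business 8 ≤ 23 → Municipal License not required.
6. occupies leased commercial space → Operating Permit required.
7. years in business 8 > 3 → General Business Certificate not required.
8. is located in the designated historic district (not: is located in a residentially zoned district) → Residential Zone License not required.

Compliance Registration, Established Business License, Operating Permit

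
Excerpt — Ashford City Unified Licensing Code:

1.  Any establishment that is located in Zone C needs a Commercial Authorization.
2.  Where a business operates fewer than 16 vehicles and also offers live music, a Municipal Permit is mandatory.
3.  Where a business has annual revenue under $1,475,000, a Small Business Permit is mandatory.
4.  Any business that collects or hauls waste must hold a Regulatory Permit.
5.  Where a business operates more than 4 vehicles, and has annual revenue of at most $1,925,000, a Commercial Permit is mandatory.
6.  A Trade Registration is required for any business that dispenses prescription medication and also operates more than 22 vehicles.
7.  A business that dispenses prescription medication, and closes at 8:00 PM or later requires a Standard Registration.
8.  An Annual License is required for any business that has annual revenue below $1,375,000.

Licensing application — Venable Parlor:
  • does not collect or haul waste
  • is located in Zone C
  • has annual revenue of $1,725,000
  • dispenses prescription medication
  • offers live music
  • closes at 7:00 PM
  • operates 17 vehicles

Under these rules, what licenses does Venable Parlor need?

Commercial Authorization, Commercial Permit

1. is located in Zone C → Commercial Authorization required.
2. vehicles 17 ≥ 16; offers live music → Municipal Permit not required.
3. revenue $1,725,000 ≥ $1,475,000 → Small Business Permit not required.
4. does not collect or haul waste → Regulatory Permit not required.
5. vehicles 17 > 4; revenue $1,725,000 ≤ $1,925,000 → Commercial Permit required.
6. dispenses prescription medication; vehicles 17 ≤ 22 → Trade Registration not required.
7. dispenses prescription medication; closes 7:00 PM, at/before 8:00 PM → Standard Registration not required.
8. revenue $1,725,000 ≥ $1,375,000 → Annual License not required.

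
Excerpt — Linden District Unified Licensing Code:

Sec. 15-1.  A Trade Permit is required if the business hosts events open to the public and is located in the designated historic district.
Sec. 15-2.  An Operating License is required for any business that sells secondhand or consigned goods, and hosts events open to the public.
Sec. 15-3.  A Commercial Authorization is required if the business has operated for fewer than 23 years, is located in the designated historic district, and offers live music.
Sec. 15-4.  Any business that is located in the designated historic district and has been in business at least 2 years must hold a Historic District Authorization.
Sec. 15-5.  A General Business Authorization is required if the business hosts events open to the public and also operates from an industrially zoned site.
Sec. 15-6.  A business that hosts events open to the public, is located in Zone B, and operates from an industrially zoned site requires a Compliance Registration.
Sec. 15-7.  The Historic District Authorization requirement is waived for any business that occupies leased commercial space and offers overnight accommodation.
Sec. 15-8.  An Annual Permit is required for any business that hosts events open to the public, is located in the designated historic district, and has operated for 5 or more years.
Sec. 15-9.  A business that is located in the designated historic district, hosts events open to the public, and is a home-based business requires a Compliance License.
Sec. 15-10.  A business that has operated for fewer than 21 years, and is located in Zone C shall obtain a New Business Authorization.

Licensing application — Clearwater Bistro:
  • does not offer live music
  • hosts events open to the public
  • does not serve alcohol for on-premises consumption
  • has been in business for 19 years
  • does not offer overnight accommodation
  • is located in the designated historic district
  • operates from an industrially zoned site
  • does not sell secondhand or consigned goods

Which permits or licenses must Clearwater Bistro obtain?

Annual Permit, General Business Authorization, Historic District Authorization, Trade Permit

Sec. 15-1. hosts events open to the public; is located in the designated historic district → Trade Permit required.
Sec. 15-2. does not sell secondhand or consigned goods; hosts events open to the public → Operating License not required.
Sec. 15-3. years in business 19 < 23; is located in the designated historic district; does not offer live music → Commercial Authorization not required.
Sec. 15-4. is located in the designated historic district; years in business 19 ≥ 2 → Historic District Authorization required.
Sec. 15-5. hosts events open to the public; operates from an industrially zoned site → General Business Authorization required.
Sec. 15-6. hosts events open to the public; is located in the designated historic district (not: is located in Zone B); operates from an industrially zoned site → Compliance Registration not required.
Sec. 15-7. operates from an industrially zoned site (not: occupies leased commercial space); does not offer overnight accommodation → Historic District Authorization exemption does not apply.
Sec. 15-8. hosts events open to the public; is located in the designated historic district; years in business 19 ≥ 5 → Annual Permit required.
Sec. 15-9. is located in the designated historic district; hosts events open to the public; operates from an industrially zoned site (not: is a home-based business) → Compliance License not required.
Sec. 15-10. years in business 19 < 21; is located in the designated historic district (not: is located in Zone C) → New Business Authorization not required.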